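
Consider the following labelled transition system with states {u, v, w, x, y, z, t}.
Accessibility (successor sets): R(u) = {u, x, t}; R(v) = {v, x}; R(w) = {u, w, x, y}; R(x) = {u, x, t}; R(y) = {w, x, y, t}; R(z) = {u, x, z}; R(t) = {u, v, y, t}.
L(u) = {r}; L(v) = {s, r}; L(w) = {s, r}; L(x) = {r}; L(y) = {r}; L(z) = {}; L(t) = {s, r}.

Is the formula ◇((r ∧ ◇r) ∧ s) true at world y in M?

At y: ◇((r ∧ ◇r) ∧ s) requires (r ∧ ◇r) ∧ s at some successor in {w, x, y, t}.
  (r ∧ ◇r) ∧ s holds at w, so ◇((r ∧ ◇r) ∧ s) is true at y.
    At w: r ∧ ◇r is true, s is true, so (r ∧ ◇r) ∧ s is true.
      At w: r is true, ◇r is true, so r ∧ ◇r is true.

Yes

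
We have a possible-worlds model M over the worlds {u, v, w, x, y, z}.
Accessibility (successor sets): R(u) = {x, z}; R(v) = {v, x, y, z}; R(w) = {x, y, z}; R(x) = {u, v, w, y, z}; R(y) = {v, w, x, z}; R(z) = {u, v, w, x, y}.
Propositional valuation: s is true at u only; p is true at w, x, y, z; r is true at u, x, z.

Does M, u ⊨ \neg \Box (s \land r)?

Yes

At u: \Box (s \land r) is false, so \neg \Box (s \land r) is true.
  At u: \Box (s \land r) requires s \land r at every successor {x, z}.
    s \land r fails at x, so \Box (s \land r) is false at u.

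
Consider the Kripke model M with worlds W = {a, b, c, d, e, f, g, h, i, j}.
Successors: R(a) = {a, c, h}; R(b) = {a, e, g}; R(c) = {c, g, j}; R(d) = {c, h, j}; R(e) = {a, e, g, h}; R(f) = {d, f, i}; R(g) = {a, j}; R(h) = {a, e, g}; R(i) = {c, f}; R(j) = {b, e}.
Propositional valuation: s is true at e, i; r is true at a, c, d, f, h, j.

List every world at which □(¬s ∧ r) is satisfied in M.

a, d, g, i

Let φ = □(¬s ∧ r). Evaluate φ at each world:
  a (successors {a, c, h}): φ is true.
  b (successors {a, e, g}): φ is false.
  c (successors {c, g, j}): φ is false.
  d (successors {c, h, j}): φ is true.
  e (successors {a, e, g, h}): φ is false.
  f (successors {d, f, i}): φ is false.
  g (successors {a, j}): φ is true.
  h (successors {a, e, g}): φ is false.
  i (successors {c, f}): φ is true.
  j (successors {b, e}): φ is false.
For instance, at g:
  At g: □(¬s ∧ r) requires ¬s ∧ r at every successor {a, j}.
    At a: ¬s ∧ r is true.
    At j: ¬s ∧ r is true.
  So □(¬s ∧ r) is true at g.
Satisfying worlds: {a, d, g, i}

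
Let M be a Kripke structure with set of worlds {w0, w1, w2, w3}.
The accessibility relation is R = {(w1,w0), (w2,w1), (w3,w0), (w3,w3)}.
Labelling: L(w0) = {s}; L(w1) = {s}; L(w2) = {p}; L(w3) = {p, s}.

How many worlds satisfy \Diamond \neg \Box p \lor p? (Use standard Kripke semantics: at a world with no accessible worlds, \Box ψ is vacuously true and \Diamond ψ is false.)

2

Let φ = \Diamond \neg \Box p \lor p. Evaluate φ at each world:
  w0 (successors ∅): φ is false.
  w1 (successors {w0}): φ is false.
  w2 (successors {w1}): φ is true.
  w3 (successors {w0, w3}): φ is true.
For instance, at w2:
  At w2: \Diamond \neg \Box p is true, p is true, so \Diamond \neg \Box p \lor p is true.
    At w2: \Diamond \neg \Box p requires \neg \Box p at some successor in {w1}.
      \neg \Box p holds at w1, so \Diamond \neg \Box p is true at w2.
Satisfying worlds: {w2, w3}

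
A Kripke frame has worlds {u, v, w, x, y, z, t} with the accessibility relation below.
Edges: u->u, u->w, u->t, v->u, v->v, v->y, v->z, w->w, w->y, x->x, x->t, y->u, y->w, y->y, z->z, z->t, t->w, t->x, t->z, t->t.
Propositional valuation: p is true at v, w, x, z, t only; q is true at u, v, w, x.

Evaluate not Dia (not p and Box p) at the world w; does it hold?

At w: Dia (not p and Box p) is false, so not Dia (not p and Box p) is true.
  At w: Dia (not p and Box p) requires not p and Box p at some successor in {w, y}.
    At w: not p and Box p is false.
    At y: not p and Box p is false.
  So Dia (not p and Box p) is false at w.

Yes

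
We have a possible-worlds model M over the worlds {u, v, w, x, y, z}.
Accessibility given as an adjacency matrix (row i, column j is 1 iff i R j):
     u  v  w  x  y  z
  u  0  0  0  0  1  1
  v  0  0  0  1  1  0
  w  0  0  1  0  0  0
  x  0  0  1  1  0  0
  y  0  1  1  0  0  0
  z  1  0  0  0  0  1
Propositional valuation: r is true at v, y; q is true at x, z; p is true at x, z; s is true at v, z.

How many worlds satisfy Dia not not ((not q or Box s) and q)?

Let φ = Dia not not ((not q or Box s) and q). Evaluate φ at each world:
  u (successors {y, z}): φ is false.
  v (successors {x, y}): φ is false.
  w (successors {w}): φ is false.
  x (successors {w, x}): φ is false.
  y (successors {v, w}): φ is false.
  z (successors {u, z}): φ is false.
For instance, at u:
  At u: Dia not not ((not q or Box s) and q) requires not not ((not q or Box s) and q) at some successor in {y, z}.
    At y: not not ((not q or Box s) and q) is false.
    At z: not not ((not q or Box s) and q) is false.
  So Dia not not ((not q or Box s) and q) is false at u.
Satisfying worlds: none.

0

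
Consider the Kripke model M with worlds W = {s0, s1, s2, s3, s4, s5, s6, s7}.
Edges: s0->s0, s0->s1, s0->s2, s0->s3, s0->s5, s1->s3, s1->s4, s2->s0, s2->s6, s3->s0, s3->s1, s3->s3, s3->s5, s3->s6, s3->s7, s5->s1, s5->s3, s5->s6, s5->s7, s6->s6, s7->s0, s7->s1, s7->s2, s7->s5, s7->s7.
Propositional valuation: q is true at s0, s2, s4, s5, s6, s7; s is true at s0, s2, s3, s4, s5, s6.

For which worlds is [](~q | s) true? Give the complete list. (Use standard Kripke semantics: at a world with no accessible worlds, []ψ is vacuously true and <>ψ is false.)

Recall that []ψ holds at a world iff ψ holds at every accessible world, and <>ψ holds iff ψ holds at some accessible world.
Let φ = [](~q | s). Evaluate φ at each world:
  s0 (successors {s0, s1, s2, s3, s5}): φ is true.
  s1 (successors {s3, s4}): φ is true.
  s2 (successors {s0, s6}): φ is true.
  s3 (successors {s0, s1, s3, s5, s6, s7}): φ is false.
  s4 (successors ∅): φ is true.
  s5 (successors {s1, s3, s6, s7}): φ is false.
  s6 (successors {s6}): φ is true.
  s7 (successors {s0, s1, s2, s5, s7}): φ is false.
For instance, at s3:
  At s3: [](~q | s) requires ~q | s at every successor {s0, s1, s3, s5, s6, s7}.
    ~q | s fails at s7, so [](~q | s) is false at s3.
Satisfying worlds: {s0, s1, s2, s4, s6}

s0, s1, s2, s4, s6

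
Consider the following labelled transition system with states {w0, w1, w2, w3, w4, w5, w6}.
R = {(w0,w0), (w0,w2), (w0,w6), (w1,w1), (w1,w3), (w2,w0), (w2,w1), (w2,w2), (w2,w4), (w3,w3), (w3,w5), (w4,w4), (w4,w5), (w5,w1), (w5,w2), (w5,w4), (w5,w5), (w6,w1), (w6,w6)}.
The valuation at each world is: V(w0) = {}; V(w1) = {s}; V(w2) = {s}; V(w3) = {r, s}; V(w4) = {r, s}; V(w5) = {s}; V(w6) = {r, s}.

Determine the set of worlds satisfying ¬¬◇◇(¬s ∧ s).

Recall that ◇ψ holds at a world iff ψ holds at some accessible world.
Let φ = ¬¬◇◇(¬s ∧ s). Evaluate φ at each world:
  w0 (successors {w0, w2, w6}): φ is false.
  w1 (successors {w1, w3}): φ is false.
  w2 (successors {w0, w1, w2, w4}): φ is false.
  w3 (successors {w3, w5}): φ is false.
  w4 (successors {w4, w5}): φ is false.
  w5 (successors {w1, w2, w4, w5}): φ is false.
  w6 (successors {w1, w6}): φ is false.
For instance, at w5:
  At w5: ¬◇◇(¬s ∧ s) is true, so ¬¬◇◇(¬s ∧ s) is false.
    At w5: ◇◇(¬s ∧ s) is false, so ¬◇◇(¬s ∧ s) is true.
      At w5: ◇◇(¬s ∧ s) requires ◇(¬s ∧ s) at some successor in {w1, w2, w4, w5}.
        At w1: ◇(¬s ∧ s) is false.
        At w2: ◇(¬s ∧ s) is false.
        At w4: ◇(¬s ∧ s) is false.
        At w5: ◇(¬s ∧ s) is false.
      So ◇◇(¬s ∧ s) is false at w5.
Satisfying worlds: none.

none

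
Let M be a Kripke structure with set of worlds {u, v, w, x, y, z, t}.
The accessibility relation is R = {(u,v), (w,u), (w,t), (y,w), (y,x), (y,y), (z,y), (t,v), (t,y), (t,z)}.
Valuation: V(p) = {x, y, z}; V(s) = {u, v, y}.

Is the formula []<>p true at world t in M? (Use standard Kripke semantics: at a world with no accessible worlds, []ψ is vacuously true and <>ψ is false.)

No

At t: []<>p requires <>p at every successor {v, y, z}.
  <>p fails at v, so []<>p is false at t.
    At v: no accessible worlds, so <>p is false.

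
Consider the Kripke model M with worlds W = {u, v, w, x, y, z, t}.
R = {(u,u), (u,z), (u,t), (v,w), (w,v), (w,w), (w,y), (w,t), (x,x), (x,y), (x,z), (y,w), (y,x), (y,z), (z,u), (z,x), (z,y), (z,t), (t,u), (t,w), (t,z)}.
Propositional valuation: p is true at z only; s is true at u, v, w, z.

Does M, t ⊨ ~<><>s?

Recall that <>ψ holds at a world iff ψ holds at some accessible world.
At t: <><>s is true, so ~<><>s is false.
  At t: <><>s requires <>s at some successor in {u, w, z}.
    <>s holds at u, so <><>s is true at t.
      At u: <>s requires s at some successor in {u, z, t}.
        s holds at u, so <>s is true at u.

No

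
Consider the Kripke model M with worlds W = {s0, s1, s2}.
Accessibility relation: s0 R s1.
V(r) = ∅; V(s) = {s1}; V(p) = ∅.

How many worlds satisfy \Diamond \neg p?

Recall that \Diamond ψ holds at a world iff ψ holds at some accessible world.
Let φ = \Diamond \neg p. Evaluate φ at each world:
  s0 (successors {s1}): φ is true.
  s1 (successors ∅): φ is false.
  s2 (successors ∅): φ is false.
For instance, at s0:
  At s0: \Diamond \neg p requires \neg p at some successor in {s1}.
    \neg p holds at s1, so \Diamond \neg p is true at s0.
Satisfying worlds: {s0}

1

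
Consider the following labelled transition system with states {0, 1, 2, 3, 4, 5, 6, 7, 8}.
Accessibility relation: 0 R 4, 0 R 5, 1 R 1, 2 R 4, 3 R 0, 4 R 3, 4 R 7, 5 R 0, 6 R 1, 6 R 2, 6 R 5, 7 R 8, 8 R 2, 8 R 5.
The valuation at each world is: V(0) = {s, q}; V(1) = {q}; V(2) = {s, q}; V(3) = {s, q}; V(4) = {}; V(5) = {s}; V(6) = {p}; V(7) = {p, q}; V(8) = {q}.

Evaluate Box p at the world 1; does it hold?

No

At 1: Box p requires p at every successor {1}.
  p fails at 1, so Box p is false at 1.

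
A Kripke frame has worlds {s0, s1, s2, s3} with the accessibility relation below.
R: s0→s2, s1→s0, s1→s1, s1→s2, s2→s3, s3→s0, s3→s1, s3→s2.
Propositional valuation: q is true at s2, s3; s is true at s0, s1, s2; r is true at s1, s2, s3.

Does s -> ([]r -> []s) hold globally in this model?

No

Recall that []ψ holds at a world iff ψ holds at every accessible world, and <>ψ holds iff ψ holds at some accessible world.
Let φ = s -> ([]r -> []s). Evaluate φ at each world:
  s0 (successors {s2}): φ is true.
  s1 (successors {s0, s1, s2}): φ is true.
  s2 (successors {s3}): φ is false.
  s3 (successors {s0, s1, s2}): φ is true.
Detail at s2 (counterexample):
  At s2: s is true, []r -> []s is false, so s -> ([]r -> []s) is false.
    At s2: []r is true, []s is false, so []r -> []s is false.
      At s2: []r requires r at every successor {s3}.
        At s3: r is true.
      So []r is true at s2.
      At s2: []s requires s at every successor {s3}.
        s fails at s3, so []s is false at s2.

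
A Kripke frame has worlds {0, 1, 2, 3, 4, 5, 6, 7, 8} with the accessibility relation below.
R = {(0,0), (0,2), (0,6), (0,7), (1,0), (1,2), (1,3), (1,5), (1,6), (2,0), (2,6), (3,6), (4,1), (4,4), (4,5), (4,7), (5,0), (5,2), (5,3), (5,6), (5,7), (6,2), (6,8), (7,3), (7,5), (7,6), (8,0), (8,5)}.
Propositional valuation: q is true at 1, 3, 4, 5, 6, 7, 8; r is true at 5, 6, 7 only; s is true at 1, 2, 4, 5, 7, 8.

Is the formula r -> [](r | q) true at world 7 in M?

At 7: r is true, [](r | q) is true, so r -> [](r | q) is true.
  At 7: [](r | q) requires r | q at every successor {3, 5, 6}.
    At 3: r | q is true.
    At 5: r | q is true.
    At 6: r | q is true.
  So [](r | q) is true at 7.

Yes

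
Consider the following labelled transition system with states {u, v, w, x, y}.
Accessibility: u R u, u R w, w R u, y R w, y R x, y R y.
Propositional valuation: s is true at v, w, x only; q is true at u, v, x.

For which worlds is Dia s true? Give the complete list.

Let φ = Dia s. Evaluate φ at each world:
  u (successors {u, w}): φ is true.
  v (successors ∅): φ is false.
  w (successors {u}): φ is false.
  x (successors ∅): φ is false.
  y (successors {w, x, y}): φ is true.
For instance, at w:
  At w: Dia s requires s at some successor in {u}.
    At u: s is false.
  So Dia s is false at w.
Satisfying worlds: {u, y}

u, y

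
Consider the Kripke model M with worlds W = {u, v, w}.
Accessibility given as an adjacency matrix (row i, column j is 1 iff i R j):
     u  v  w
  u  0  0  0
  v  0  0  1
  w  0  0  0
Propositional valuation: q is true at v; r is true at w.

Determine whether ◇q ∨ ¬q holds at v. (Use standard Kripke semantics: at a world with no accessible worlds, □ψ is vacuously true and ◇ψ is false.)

Recall that ◇ψ holds at a world iff ψ holds at some accessible world.
At v: ◇q is false, ¬q is false, so ◇q ∨ ¬q is false.
  At v: ◇q requires q at some successor in {w}.
    At w: q is false.
  So ◇q is false at v.

No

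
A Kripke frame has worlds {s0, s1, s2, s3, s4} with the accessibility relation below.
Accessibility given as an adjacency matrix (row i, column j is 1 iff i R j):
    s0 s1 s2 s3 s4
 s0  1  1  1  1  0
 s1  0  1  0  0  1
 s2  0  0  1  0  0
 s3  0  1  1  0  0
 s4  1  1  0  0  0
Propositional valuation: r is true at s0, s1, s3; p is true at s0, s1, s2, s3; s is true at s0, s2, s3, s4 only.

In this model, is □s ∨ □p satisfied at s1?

At s1: □s is false, □p is false, so □s ∨ □p is false.
  At s1: □s requires s at every successor {s1, s4}.
    s fails at s1, so □s is false at s1.
  At s1: □p requires p at every successor {s1, s4}.
    p fails at s4, so □p is false at s1.

No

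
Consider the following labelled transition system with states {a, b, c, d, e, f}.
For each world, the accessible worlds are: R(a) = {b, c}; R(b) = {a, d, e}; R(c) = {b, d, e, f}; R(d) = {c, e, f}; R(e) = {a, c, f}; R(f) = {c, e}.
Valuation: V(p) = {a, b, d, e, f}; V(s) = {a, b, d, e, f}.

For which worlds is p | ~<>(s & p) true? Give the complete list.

Let φ = p | ~<>(s & p). Evaluate φ at each world:
  a (successors {b, c}): φ is true.
  b (successors {a, d, e}): φ is true.
  c (successors {b, d, e, f}): φ is false.
  d (successors {c, e, f}): φ is true.
  e (successors {a, c, f}): φ is true.
  f (successors {c, e}): φ is true.
For instance, at f:
  At f: p is true, ~<>(s & p) is false, so p | ~<>(s & p) is true.
    At f: <>(s & p) is true, so ~<>(s & p) is false.
      At f: <>(s & p) requires s & p at some successor in {c, e}.
        s & p holds at e, so <>(s & p) is true at f.
Satisfying worlds: {a, b, d, e, f}

a, b, d, e, f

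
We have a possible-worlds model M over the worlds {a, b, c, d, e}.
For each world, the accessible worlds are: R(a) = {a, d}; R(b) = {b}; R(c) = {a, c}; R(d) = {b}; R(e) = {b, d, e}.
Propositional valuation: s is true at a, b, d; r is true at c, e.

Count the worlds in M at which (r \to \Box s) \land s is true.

Let φ = (r \to \Box s) \land s. Evaluate φ at each world:
  a (successors {a, d}): φ is true.
  b (successors {b}): φ is true.
  c (successors {a, c}): φ is false.
  d (successors {b}): φ is true.
  e (successors {b, d, e}): φ is false.
For instance, at b:
  At b: r \to \Box s is true, s is true, so (r \to \Box s) \land s is true.
    At b: r is false, \Box s is true, so r \to \Box s is true.
      At b: \Box s requires s at every successor {b}.
        At b: s is true.
      So \Box s is true at b.
Satisfying worlds: {a, b, d}

3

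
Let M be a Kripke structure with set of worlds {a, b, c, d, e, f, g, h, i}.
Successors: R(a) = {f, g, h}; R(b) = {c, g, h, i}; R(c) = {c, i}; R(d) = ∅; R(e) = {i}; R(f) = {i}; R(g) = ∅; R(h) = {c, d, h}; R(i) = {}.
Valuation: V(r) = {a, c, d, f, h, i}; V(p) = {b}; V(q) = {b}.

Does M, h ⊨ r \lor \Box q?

Yes

At h: r is true, \Box q is false, so r \lor \Box q is true.
  At h: \Box q requires q at every successor {c, d, h}.
    q fails at c, so \Box q is false at h.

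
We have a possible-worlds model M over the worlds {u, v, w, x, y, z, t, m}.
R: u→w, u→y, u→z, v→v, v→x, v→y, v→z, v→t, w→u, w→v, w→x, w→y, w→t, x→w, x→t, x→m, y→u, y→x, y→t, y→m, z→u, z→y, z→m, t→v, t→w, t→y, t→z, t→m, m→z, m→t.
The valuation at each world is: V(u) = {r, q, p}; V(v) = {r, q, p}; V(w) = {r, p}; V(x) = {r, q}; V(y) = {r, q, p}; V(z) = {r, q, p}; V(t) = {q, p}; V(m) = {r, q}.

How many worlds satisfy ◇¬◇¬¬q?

0

Let φ = ◇¬◇¬¬q. Evaluate φ at each world:
  u (successors {w, y, z}): φ is false.
  v (successors {v, x, y, z, t}): φ is false.
  w (successors {u, v, x, y, t}): φ is false.
  x (successors {w, t, m}): φ is false.
  y (successors {u, x, t, m}): φ is false.
  z (successors {u, y, m}): φ is false.
  t (successors {v, w, y, z, m}): φ is false.
  m (successors {z, t}): φ is false.
For instance, at w:
  At w: ◇¬◇¬¬q requires ¬◇¬¬q at some successor in {u, v, x, y, t}.
    At u: ¬◇¬¬q is false.
    At v: ¬◇¬¬q is false.
    At x: ¬◇¬¬q is false.
    At y: ¬◇¬¬q is false.
    At t: ¬◇¬¬q is false.
  So ◇¬◇¬¬q is false at w.
Satisfying worlds: none.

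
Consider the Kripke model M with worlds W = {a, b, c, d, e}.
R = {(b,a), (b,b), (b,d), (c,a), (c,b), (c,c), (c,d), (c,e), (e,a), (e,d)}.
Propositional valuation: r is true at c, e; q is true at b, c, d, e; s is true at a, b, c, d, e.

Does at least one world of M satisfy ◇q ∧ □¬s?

Let φ = ◇q ∧ □¬s. Evaluate φ at each world:
  a (successors ∅): φ is false.
  b (successors {a, b, d}): φ is false.
  c (successors {a, b, c, d, e}): φ is false.
  d (successors ∅): φ is false.
  e (successors {a, d}): φ is false.
For instance, at c:
  At c: ◇q is true, □¬s is false, so ◇q ∧ □¬s is false.
    At c: ◇q requires q at some successor in {a, b, c, d, e}.
      q holds at b, so ◇q is true at c.
    At c: □¬s requires ¬s at every successor {a, b, c, d, e}.
      ¬s fails at a, so □¬s is false at c.

No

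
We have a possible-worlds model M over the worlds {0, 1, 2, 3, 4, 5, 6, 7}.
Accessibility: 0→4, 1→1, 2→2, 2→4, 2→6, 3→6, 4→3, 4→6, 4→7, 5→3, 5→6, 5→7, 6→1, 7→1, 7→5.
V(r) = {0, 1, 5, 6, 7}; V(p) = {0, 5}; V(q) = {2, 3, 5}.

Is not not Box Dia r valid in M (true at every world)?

Recall that Box ψ holds at a world iff ψ holds at every accessible world, and Dia ψ holds iff ψ holds at some accessible world.
Let φ = not not Box Dia r. Evaluate φ at each world:
  0 (successors {4}): φ is true.
  1 (successors {1}): φ is true.
  2 (successors {2, 4, 6}): φ is true.
  3 (successors {6}): φ is true.
  4 (successors {3, 6, 7}): φ is true.
  5 (successors {3, 6, 7}): φ is true.
  6 (successors {1}): φ is true.
  7 (successors {1, 5}): φ is true.
For instance, at 2:
  At 2: not Box Dia r is false, so not not Box Dia r is true.
    At 2: Box Dia r is true, so not Box Dia r is false.
      At 2: Box Dia r requires Dia r at every successor {2, 4, 6}.
        At 2: Dia r is true.
        At 4: Dia r is true.
        At 6: Dia r is true.
      So Box Dia r is true at 2.

Yes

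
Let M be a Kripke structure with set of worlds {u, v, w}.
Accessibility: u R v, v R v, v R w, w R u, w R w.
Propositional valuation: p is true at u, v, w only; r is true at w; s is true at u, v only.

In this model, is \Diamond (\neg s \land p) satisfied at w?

Yes

At w: \Diamond (\neg s \land p) requires \neg s \land p at some successor in {u, w}.
  \neg s \land p holds at w, so \Diamond (\neg s \land p) is true at w.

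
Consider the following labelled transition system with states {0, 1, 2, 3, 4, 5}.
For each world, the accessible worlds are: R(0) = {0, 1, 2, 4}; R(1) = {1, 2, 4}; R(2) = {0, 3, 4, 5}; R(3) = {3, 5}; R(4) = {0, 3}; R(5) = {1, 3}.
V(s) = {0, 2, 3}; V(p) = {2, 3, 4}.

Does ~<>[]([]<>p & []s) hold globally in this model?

Yes

Recall that []ψ holds at a world iff ψ holds at every accessible world, and <>ψ holds iff ψ holds at some accessible world.
Let φ = ~<>[]([]<>p & []s). Evaluate φ at each world:
  0 (successors {0, 1, 2, 4}): φ is true.
  1 (successors {1, 2, 4}): φ is true.
  2 (successors {0, 3, 4, 5}): φ is true.
  3 (successors {3, 5}): φ is true.
  4 (successors {0, 3}): φ is true.
  5 (successors {1, 3}): φ is true.
For instance, at 4:
  At 4: <>[]([]<>p & []s) is false, so ~<>[]([]<>p & []s) is true.
    At 4: <>[]([]<>p & []s) requires []([]<>p & []s) at some successor in {0, 3}.
      At 0: []([]<>p & []s) is false.
      At 3: []([]<>p & []s) is false.
    So <>[]([]<>p & []s) is false at 4.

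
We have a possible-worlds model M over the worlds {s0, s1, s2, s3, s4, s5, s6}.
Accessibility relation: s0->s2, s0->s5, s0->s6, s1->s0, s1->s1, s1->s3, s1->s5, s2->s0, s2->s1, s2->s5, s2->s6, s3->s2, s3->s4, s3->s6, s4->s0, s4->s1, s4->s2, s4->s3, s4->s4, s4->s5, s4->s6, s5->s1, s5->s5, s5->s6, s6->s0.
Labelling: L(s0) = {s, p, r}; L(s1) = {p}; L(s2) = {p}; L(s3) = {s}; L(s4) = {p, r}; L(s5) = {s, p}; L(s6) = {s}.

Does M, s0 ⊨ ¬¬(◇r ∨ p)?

Yes

Recall that ◇ψ holds at a world iff ψ holds at some accessible world.
At s0: ¬(◇r ∨ p) is false, so ¬¬(◇r ∨ p) is true.
  At s0: ◇r ∨ p is true, so ¬(◇r ∨ p) is false.
    At s0: ◇r is false, p is true, so ◇r ∨ p is true.
      At s0: ◇r requires r at some successor in {s2, s5, s6}.
        At s2: r is false.
        At s5: r is false.
        At s6: r is false.
      So ◇r is false at s0.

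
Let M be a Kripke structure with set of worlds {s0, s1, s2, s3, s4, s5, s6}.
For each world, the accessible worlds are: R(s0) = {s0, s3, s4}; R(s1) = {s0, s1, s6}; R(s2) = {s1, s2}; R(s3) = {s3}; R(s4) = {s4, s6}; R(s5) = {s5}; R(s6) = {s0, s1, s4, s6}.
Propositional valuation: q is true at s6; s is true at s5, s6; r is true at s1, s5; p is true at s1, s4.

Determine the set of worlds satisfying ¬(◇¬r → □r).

s0, s1, s2, s3, s4, s6

Let φ = ¬(◇¬r → □r). Evaluate φ at each world:
  s0 (successors {s0, s3, s4}): φ is true.
  s1 (successors {s0, s1, s6}): φ is true.
  s2 (successors {s1, s2}): φ is true.
  s3 (successors {s3}): φ is true.
  s4 (successors {s4, s6}): φ is true.
  s5 (successors {s5}): φ is false.
  s6 (successors {s0, s1, s4, s6}): φ is true.
For instance, at s3:
  At s3: ◇¬r → □r is false, so ¬(◇¬r → □r) is true.
    At s3: ◇¬r is true, □r is false, so ◇¬r → □r is false.
      At s3: ◇¬r requires ¬r at some successor in {s3}.
        ¬r holds at s3, so ◇¬r is true at s3.
      At s3: □r requires r at every successor {s3}.
        r fails at s3, so □r is false at s3.
Satisfying worlds: {s0, s1, s2, s3, s4, s6}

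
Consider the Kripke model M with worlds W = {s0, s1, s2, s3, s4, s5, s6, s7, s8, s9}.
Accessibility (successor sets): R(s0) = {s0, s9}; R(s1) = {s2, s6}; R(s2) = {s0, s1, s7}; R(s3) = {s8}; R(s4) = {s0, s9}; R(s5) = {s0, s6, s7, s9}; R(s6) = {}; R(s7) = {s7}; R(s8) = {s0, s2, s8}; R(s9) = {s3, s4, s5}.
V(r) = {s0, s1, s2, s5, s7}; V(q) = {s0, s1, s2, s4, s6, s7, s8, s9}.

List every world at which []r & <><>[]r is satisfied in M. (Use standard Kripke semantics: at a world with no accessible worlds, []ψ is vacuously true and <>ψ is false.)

Let φ = []r & <><>[]r. Evaluate φ at each world:
  s0 (successors {s0, s9}): φ is false.
  s1 (successors {s2, s6}): φ is false.
  s2 (successors {s0, s1, s7}): φ is true.
  s3 (successors {s8}): φ is false.
  s4 (successors {s0, s9}): φ is false.
  s5 (successors {s0, s6, s7, s9}): φ is false.
  s6 (successors ∅): φ is false.
  s7 (successors {s7}): φ is true.
  s8 (successors {s0, s2, s8}): φ is false.
  s9 (successors {s3, s4, s5}): φ is false.
For instance, at s2:
  At s2: []r is true, <><>[]r is true, so []r & <><>[]r is true.
    At s2: []r requires r at every successor {s0, s1, s7}.
      At s0: r is true.
      At s1: r is true.
      At s7: r is true.
    So []r is true at s2.
    At s2: <><>[]r requires <>[]r at some successor in {s0, s1, s7}.
      <>[]r holds at s1, so <><>[]r is true at s2.
Satisfying worlds: {s2, s7}

s2, s7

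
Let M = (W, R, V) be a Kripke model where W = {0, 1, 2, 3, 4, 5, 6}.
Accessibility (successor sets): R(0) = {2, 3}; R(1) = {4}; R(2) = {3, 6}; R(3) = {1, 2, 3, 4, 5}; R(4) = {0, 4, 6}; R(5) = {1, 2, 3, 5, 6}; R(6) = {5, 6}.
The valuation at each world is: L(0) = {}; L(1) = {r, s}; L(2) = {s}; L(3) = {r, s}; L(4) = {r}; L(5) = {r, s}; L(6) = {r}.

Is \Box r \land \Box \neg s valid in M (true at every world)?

Let φ = \Box r \land \Box \neg s. Evaluate φ at each world:
  0 (successors {2, 3}): φ is false.
  1 (successors {4}): φ is true.
  2 (successors {3, 6}): φ is false.
  3 (successors {1, 2, 3, 4, 5}): φ is false.
  4 (successors {0, 4, 6}): φ is false.
  5 (successors {1, 2, 3, 5, 6}): φ is false.
  6 (successors {5, 6}): φ is false.
Detail at 0 (counterexample):
  At 0: \Box r is false, \Box \neg s is false, so \Box r \land \Box \neg s is false.
    At 0: \Box r requires r at every successor {2, 3}.
      r fails at 2, so \Box r is false at 0.
    At 0: \Box \neg s requires \neg s at every successor {2, 3}.
      \neg s fails at 2, so \Box \neg s is false at 0.

No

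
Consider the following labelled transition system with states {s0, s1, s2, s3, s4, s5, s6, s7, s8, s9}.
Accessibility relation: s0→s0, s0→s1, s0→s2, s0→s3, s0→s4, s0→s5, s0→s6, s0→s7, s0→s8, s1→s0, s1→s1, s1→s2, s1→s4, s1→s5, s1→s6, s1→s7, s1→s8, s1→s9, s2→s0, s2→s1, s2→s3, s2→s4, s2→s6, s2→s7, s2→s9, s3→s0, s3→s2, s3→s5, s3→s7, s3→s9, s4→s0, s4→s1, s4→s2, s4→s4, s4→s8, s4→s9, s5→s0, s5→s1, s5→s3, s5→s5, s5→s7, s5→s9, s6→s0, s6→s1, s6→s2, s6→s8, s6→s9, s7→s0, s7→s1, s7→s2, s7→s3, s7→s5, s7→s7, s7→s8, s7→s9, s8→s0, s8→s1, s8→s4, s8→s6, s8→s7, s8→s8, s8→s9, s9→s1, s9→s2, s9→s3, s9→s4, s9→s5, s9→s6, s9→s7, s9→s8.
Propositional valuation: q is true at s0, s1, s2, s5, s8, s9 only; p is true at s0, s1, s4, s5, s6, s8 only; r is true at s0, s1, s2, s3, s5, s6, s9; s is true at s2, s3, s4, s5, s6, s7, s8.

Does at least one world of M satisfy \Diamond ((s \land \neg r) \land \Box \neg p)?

Recall that \Box ψ holds at a world iff ψ holds at every accessible world, and \Diamond ψ holds iff ψ holds at some accessible world.
Let φ = \Diamond ((s \land \neg r) \land \Box \neg p). Evaluate φ at each world:
  s0 (successors {s0, s1, s2, s3, s4, s5, s6, s7, s8}): φ is false.
  s1 (successors {s0, s1, s2, s4, s5, s6, s7, s8, s9}): φ is false.
  s2 (successors {s0, s1, s3, s4, s6, s7, s9}): φ is false.
  s3 (successors {s0, s2, s5, s7, s9}): φ is false.
  s4 (successors {s0, s1, s2, s4, s8, s9}): φ is false.
  s5 (successors {s0, s1, s3, s5, s7, s9}): φ is false.
  s6 (successors {s0, s1, s2, s8, s9}): φ is false.
  s7 (successors {s0, s1, s2, s3, s5, s7, s8, s9}): φ is false.
  s8 (successors {s0, s1, s4, s6, s7, s8, s9}): φ is false.
  s9 (successors {s1, s2, s3, s4, s5, s6, s7, s8}): φ is false.
For instance, at s5:
  At s5: \Diamond ((s \land \neg r) \land \Box \neg p) requires (s \land \neg r) \land \Box \neg p at some successor in {s0, s1, s3, s5, s7, s9}.
    At s0: (s \land \neg r) \land \Box \neg p is false.
    At s1: (s \land \neg r) \land \Box \neg p is false.
    At s3: (s \land \neg r) \land \Box \neg p is false.
    At s5: (s \land \neg r) \land \Box \neg p is false.
    At s7: (s \land \neg r) \land \Box \neg p is false.
    At s9: (s \land \neg r) \land \Box \neg p is false.
  So \Diamond ((s \land \neg r) \land \Box \neg p) is false at s5.

No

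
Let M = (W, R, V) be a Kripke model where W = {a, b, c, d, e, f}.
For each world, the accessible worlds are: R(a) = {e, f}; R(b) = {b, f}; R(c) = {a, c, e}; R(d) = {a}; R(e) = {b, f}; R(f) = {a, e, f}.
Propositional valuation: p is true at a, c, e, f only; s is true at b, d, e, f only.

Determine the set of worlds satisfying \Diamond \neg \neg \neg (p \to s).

c, d, f

Let φ = \Diamond \neg \neg \neg (p \to s). Evaluate φ at each world:
  a (successors {e, f}): φ is false.
  b (successors {b, f}): φ is false.
  c (successors {a, c, e}): φ is true.
  d (successors {a}): φ is true.
  e (successors {b, f}): φ is false.
  f (successors {a, e, f}): φ is true.
For instance, at f:
  At f: \Diamond \neg \neg \neg (p \to s) requires \neg \neg \neg (p \to s) at some successor in {a, e, f}.
    \neg \neg \neg (p \to s) holds at a, so \Diamond \neg \neg \neg (p \to s) is true at f.
Satisfying worlds: {c, d, f}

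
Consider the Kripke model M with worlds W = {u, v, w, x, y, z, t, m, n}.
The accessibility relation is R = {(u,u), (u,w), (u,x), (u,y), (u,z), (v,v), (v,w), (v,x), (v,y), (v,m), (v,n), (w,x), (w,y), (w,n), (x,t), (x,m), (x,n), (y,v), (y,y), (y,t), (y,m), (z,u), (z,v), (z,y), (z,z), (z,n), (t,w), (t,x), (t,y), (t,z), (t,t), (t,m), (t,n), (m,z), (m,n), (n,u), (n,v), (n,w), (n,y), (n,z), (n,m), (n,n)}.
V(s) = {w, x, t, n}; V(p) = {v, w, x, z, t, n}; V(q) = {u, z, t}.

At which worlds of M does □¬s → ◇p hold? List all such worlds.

u, v, w, x, y, z, t, m, n

Let φ = □¬s → ◇p. Evaluate φ at each world:
  u (successors {u, w, x, y, z}): φ is true.
  v (successors {v, w, x, y, m, n}): φ is true.
  w (successors {x, y, n}): φ is true.
  x (successors {t, m, n}): φ is true.
  y (successors {v, y, t, m}): φ is true.
  z (successors {u, v, y, z, n}): φ is true.
  t (successors {w, x, y, z, t, m, n}): φ is true.
  m (successors {z, n}): φ is true.
  n (successors {u, v, w, y, z, m, n}): φ is true.
For instance, at z:
  At z: □¬s is false, ◇p is true, so □¬s → ◇p is true.
    At z: □¬s requires ¬s at every successor {u, v, y, z, n}.
      ¬s fails at n, so □¬s is false at z.
    At z: ◇p requires p at some successor in {u, v, y, z, n}.
      p holds at v, so ◇p is true at z.
Satisfying worlds: {u, v, w, x, y, z, t, m, n}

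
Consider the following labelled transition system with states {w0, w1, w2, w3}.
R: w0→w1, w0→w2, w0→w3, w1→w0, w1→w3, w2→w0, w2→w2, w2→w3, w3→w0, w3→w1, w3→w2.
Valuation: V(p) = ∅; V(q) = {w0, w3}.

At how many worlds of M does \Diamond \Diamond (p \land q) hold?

Let φ = \Diamond \Diamond (p \land q). Evaluate φ at each world:
  w0 (successors {w1, w2, w3}): φ is false.
  w1 (successors {w0, w3}): φ is false.
  w2 (successors {w0, w2, w3}): φ is false.
  w3 (successors {w0, w1, w2}): φ is false.
For instance, at w2:
  At w2: \Diamond \Diamond (p \land q) requires \Diamond (p \land q) at some successor in {w0, w2, w3}.
    At w0: \Diamond (p \land q) is false.
    At w2: \Diamond (p \land q) is false.
    At w3: \Diamond (p \land q) is false.
  So \Diamond \Diamond (p \land q) is false at w2.
Satisfying worlds: none.

0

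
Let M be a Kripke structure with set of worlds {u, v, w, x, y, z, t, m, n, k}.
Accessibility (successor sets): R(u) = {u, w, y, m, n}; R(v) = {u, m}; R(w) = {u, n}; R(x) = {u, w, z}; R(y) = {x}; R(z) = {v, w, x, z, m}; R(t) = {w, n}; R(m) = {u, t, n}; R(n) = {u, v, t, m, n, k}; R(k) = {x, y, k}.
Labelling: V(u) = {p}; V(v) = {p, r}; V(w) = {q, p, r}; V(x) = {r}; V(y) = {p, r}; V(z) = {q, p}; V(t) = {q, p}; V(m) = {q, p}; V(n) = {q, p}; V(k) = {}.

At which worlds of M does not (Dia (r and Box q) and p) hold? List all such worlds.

u, v, w, x, y, z, t, m, n, k

Let φ = not (Dia (r and Box q) and p). Evaluate φ at each world:
  u (successors {u, w, y, m, n}): φ is true.
  v (successors {u, m}): φ is true.
  w (successors {u, n}): φ is true.
  x (successors {u, w, z}): φ is true.
  y (successors {x}): φ is true.
  z (successors {v, w, x, z, m}): φ is true.
  t (successors {w, n}): φ is true.
  m (successors {u, t, n}): φ is true.
  n (successors {u, v, t, m, n, k}): φ is true.
  k (successors {x, y, k}): φ is true.
For instance, at k:
  At k: Dia (r and Box q) and p is false, so not (Dia (r and Box q) and p) is true.
    At k: Dia (r and Box q) is false, p is false, so Dia (r and Box q) and p is false.
      At k: Dia (r and Box q) requires r and Box q at some successor in {x, y, k}.
        At x: r and Box q is false.
        At y: r and Box q is false.
        At k: r and Box q is false.
      So Dia (r and Box q) is false at k.
Satisfying worlds: {u, v, w, x, y, z, t, m, n, k}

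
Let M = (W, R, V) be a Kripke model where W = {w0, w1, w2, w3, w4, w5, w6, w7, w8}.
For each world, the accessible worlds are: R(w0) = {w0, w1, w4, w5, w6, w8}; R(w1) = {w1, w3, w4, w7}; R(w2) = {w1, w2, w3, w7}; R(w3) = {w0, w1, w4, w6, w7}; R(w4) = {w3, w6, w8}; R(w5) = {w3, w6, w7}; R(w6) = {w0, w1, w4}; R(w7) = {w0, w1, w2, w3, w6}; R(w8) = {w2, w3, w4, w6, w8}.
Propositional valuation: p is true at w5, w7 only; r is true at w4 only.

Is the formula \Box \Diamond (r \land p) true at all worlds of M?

Let φ = \Box \Diamond (r \land p). Evaluate φ at each world:
  w0 (successors {w0, w1, w4, w5, w6, w8}): φ is false.
  w1 (successors {w1, w3, w4, w7}): φ is false.
  w2 (successors {w1, w2, w3, w7}): φ is false.
  w3 (successors {w0, w1, w4, w6, w7}): φ is false.
  w4 (successors {w3, w6, w8}): φ is false.
  w5 (successors {w3, w6, w7}): φ is false.
  w6 (successors {w0, w1, w4}): φ is false.
  w7 (successors {w0, w1, w2, w3, w6}): φ is false.
  w8 (successors {w2, w3, w4, w6, w8}): φ is false.
Detail at w0 (counterexample):
  At w0: \Box \Diamond (r \land p) requires \Diamond (r \land p) at every successor {w0, w1, w4, w5, w6, w8}.
    \Diamond (r \land p) fails at w0, so \Box \Diamond (r \land p) is false at w0.
      At w0: \Diamond (r \land p) requires r \land p at some successor in {w0, w1, w4, w5, w6, w8}.
        At w0: r \land p is false.
        At w1: r \land p is false.
        At w4: r \land p is false.
        At w5: r \land p is false.
        At w6: r \land p is false.
        At w8: r \land p is false.
      So \Diamond (r \land p) is false at w0.

No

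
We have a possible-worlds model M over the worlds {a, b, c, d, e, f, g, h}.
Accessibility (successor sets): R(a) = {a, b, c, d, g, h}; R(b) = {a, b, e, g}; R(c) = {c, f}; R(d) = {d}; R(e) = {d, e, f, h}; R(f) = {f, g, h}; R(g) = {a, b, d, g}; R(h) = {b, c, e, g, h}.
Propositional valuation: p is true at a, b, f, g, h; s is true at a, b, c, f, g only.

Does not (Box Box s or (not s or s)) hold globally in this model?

No

Recall that Box ψ holds at a world iff ψ holds at every accessible world, and Dia ψ holds iff ψ holds at some accessible world.
Let φ = not (Box Box s or (not s or s)). Evaluate φ at each world:
  a (successors {a, b, c, d, g, h}): φ is false.
  b (successors {a, b, e, g}): φ is false.
  c (successors {c, f}): φ is false.
  d (successors {d}): φ is false.
  e (successors {d, e, f, h}): φ is false.
  f (successors {f, g, h}): φ is false.
  g (successors {a, b, d, g}): φ is false.
  h (successors {b, c, e, g, h}): φ is false.
Detail at a (counterexample):
  At a: Box Box s or (not s or s) is true, so not (Box Box s or (not s or s)) is false.
    At a: Box Box s is false, not s or s is true, so Box Box s or (not s or s) is true.
      At a: Box Box s requires Box s at every successor {a, b, c, d, g, h}.
        Box s fails at a, so Box Box s is false at a.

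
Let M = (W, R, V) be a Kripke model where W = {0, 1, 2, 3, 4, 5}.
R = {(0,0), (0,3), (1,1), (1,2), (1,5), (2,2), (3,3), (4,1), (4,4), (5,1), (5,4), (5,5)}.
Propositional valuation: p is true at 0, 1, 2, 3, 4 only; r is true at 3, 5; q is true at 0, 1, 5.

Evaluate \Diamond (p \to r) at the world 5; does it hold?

At 5: \Diamond (p \to r) requires p \to r at some successor in {1, 4, 5}.
  p \to r holds at 5, so \Diamond (p \to r) is true at 5.

Yes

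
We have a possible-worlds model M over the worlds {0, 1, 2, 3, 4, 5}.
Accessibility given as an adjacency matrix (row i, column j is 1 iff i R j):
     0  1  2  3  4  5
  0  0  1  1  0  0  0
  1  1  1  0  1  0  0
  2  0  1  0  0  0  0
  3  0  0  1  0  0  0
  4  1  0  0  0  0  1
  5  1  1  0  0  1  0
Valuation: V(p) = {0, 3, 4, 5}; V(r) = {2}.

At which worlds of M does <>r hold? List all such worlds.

0, 3

Let φ = <>r. Evaluate φ at each world:
  0 (successors {1, 2}): φ is true.
  1 (successors {0, 1, 3}): φ is false.
  2 (successors {1}): φ is false.
  3 (successors {2}): φ is true.
  4 (successors {0, 5}): φ is false.
  5 (successors {0, 1, 4}): φ is false.
For instance, at 4:
  At 4: <>r requires r at some successor in {0, 5}.
    At 0: r is false.
    At 5: r is false.
  So <>r is false at 4.
Satisfying worlds: {0, 3}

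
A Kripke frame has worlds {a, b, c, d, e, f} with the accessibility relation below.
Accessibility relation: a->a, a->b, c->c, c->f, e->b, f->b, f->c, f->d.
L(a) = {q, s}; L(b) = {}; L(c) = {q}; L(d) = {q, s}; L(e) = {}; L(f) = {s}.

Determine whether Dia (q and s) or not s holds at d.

No

At d: Dia (q and s) is false, not s is false, so Dia (q and s) or not s is false.
  At d: no accessible worlds, so Dia (q and s) is false.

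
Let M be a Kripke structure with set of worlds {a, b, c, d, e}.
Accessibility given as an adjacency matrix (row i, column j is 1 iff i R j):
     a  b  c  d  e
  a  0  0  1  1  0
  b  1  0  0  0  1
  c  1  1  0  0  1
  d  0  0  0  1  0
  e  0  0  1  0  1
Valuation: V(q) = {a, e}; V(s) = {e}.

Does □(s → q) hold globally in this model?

Let φ = □(s → q). Evaluate φ at each world:
  a (successors {c, d}): φ is true.
  b (successors {a, e}): φ is true.
  c (successors {a, b, e}): φ is true.
  d (successors {d}): φ is true.
  e (successors {c, e}): φ is true.
For instance, at d:
  At d: □(s → q) requires s → q at every successor {d}.
    At d: s → q is true.
  So □(s → q) is true at d.

Yes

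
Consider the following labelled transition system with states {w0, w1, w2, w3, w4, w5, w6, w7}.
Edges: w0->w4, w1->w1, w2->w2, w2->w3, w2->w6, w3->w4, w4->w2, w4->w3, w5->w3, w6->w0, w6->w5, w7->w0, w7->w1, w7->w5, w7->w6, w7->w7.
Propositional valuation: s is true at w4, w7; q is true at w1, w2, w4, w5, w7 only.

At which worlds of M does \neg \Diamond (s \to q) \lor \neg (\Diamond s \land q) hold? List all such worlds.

w0, w1, w2, w3, w4, w5, w6

Recall that \Diamond ψ holds at a world iff ψ holds at some accessible world.
Let φ = \neg \Diamond (s \to q) \lor \neg (\Diamond s \land q). Evaluate φ at each world:
  w0 (successors {w4}): φ is true.
  w1 (successors {w1}): φ is true.
  w2 (successors {w2, w3, w6}): φ is true.
  w3 (successors {w4}): φ is true.
  w4 (successors {w2, w3}): φ is true.
  w5 (successors {w3}): φ is true.
  w6 (successors {w0, w5}): φ is true.
  w7 (successors {w0, w1, w5, w6, w7}): φ is false.
For instance, at w0:
  At w0: \neg \Diamond (s \to q) is false, \neg (\Diamond s \land q) is true, so \neg \Diamond (s \to q) \lor \neg (\Diamond s \land q) is true.
    At w0: \Diamond (s \to q) is true, so \neg \Diamond (s \to q) is false.
      At w0: \Diamond (s \to q) requires s \to q at some successor in {w4}.
        s \to q holds at w4, so \Diamond (s \to q) is true at w0.
    At w0: \Diamond s \land q is false, so \neg (\Diamond s \land q) is true.
      At w0: \Diamond s is true, q is false, so \Diamond s \land q is false.
Satisfying worlds: {w0, w1, w2, w3, w4, w5, w6}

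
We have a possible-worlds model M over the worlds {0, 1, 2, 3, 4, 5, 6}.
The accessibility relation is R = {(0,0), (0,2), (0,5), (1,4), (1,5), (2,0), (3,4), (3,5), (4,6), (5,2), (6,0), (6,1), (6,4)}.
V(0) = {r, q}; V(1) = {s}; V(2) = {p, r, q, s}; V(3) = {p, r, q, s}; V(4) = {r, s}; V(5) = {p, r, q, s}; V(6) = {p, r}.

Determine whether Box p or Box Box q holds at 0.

Yes

Recall that Box ψ holds at a world iff ψ holds at every accessible world, and Dia ψ holds iff ψ holds at some accessible world.
At 0: Box p is false, Box Box q is true, so Box p or Box Box q is true.
  At 0: Box p requires p at every successor {0, 2, 5}.
    p fails at 0, so Box p is false at 0.
  At 0: Box Box q requires Box q at every successor {0, 2, 5}.
      At 0: Box q requires q at every successor {0, 2, 5}.
        At 0: q is true.
        At 2: q is true.
        At 5: q is true.
      So Box q is true at 0.
      At 2: Box q requires q at every successor {0}.
        At 0: q is true.
      So Box q is true at 2.
      At 5: Box q requires q at every successor {2}.
        At 2: q is true.
      So Box q is true at 5.
  So Box Box q is true at 0.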